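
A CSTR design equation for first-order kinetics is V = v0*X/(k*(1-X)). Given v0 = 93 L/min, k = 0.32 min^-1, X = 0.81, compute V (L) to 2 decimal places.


V = v0 * X / (k * (1 - X))
V = 93 * 0.81 / (0.32 * (1 - 0.81))
V = 75.33 / (0.32 * 0.19)
V = 75.33 / 0.0608
V = 1238.98 L


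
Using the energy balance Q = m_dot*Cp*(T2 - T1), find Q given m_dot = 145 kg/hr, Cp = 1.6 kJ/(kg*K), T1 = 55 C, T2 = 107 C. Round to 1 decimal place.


Q = m_dot * Cp * (T2 - T1)
Q = 145 * 1.6 * (107 - 55)
Q = 145 * 1.6 * 52
Q = 12064.0 kJ/hr


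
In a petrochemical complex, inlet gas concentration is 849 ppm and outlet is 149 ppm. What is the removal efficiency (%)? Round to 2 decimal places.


Efficiency = (G_in - G_out) / G_in * 100%
Efficiency = (849 - 149) / 849 * 100
Efficiency = 700 / 849 * 100
Efficiency = 82.45%


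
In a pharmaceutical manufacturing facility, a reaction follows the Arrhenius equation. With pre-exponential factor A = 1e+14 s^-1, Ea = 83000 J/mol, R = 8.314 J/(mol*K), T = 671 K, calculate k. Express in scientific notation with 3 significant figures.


k = A * exp(-Ea/(R*T))
k = 1e+14 * exp(-83000 / (8.314 * 671))
k = 1e+14 * exp(-14.878034)
k = 3.46e+07


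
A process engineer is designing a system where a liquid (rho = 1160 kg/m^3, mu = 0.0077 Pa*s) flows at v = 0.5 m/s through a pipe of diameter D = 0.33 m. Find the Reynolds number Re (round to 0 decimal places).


Re = rho * v * D / mu
Re = 1160 * 0.5 * 0.33 / 0.0077
Re = 191.4 / 0.0077
Re = 24857


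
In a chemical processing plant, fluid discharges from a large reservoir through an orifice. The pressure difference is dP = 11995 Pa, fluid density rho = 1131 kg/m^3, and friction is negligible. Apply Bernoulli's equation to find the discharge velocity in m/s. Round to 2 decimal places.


v = sqrt(2*dP/rho)
v = sqrt(2*11995/1131)
v = sqrt(21.211317)
v = 4.61 m/s


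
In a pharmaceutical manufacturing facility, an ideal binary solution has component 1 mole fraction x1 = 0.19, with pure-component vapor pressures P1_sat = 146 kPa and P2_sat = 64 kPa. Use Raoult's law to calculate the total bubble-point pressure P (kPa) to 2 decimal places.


P = x1*P1_sat + x2*P2_sat
x2 = 1 - x1 = 1 - 0.19 = 0.81
P = 0.19*146 + 0.81*64
P = 27.74 + 51.84
P = 79.58 kPa


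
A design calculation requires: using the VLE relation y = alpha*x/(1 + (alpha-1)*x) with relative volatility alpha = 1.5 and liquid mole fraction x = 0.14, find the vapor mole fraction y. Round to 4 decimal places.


y = alpha*x / (1 + (alpha-1)*x)
y = 1.5*0.14 / (1 + (1.5-1)*0.14)
y = 0.21 / (1 + 0.07)
y = 0.21 / 1.07
y = 0.1963


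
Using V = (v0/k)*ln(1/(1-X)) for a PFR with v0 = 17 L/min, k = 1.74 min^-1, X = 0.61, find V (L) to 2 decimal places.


V = (v0/k) * ln(1/(1-X))
V = (17/1.74) * ln(1/(1-0.61))
V = 9.770115 * ln(2.564103)
V = 9.770115 * 0.941609
V = 9.20 L


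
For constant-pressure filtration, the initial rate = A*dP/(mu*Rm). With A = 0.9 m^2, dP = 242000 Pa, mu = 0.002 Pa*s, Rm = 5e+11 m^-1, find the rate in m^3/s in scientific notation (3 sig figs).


rate = A * dP / (mu * Rm)
rate = 0.9 * 242000 / (0.002 * 5e+11)
rate = 217800.0 / 1.000e+09
rate = 2.18e-04 m^3/s


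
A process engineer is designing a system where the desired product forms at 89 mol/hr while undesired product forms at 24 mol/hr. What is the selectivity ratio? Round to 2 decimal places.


S = desired product rate / undesired product rate
S = 89 / 24
S = 3.71


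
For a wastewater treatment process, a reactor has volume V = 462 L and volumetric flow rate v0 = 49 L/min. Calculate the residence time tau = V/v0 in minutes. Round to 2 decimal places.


tau = V / v0
tau = 462 / 49
tau = 9.43 min


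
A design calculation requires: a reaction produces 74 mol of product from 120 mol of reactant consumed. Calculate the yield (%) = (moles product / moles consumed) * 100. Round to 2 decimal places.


Yield = (moles product / moles consumed) * 100%
Yield = (74 / 120) * 100
Yield = 0.6167 * 100
Yield = 61.67%


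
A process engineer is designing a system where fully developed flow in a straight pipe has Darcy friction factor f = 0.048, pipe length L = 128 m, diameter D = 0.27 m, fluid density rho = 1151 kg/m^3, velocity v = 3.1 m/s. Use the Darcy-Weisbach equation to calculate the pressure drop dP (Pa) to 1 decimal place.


dP = f * (L/D) * (rho*v^2/2)
dP = 0.048 * (128/0.27) * (1151*3.1^2/2)
L/D = 474.07407407
rho*v^2/2 = 1151*9.61/2 = 5530.555
dP = 0.048 * 474.07407407 * 5530.555
dP = 125850.9 Pa


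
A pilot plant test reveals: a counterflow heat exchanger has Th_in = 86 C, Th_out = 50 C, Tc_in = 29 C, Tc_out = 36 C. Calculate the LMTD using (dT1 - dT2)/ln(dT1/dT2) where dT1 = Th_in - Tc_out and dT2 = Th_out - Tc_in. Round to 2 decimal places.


dT1 = Th_in - Tc_out = 86 - 36 = 50
dT2 = Th_out - Tc_in = 50 - 29 = 21
LMTD = (dT1 - dT2) / ln(dT1/dT2)
LMTD = (50 - 21) / ln(50/21)
LMTD = 33.43 K


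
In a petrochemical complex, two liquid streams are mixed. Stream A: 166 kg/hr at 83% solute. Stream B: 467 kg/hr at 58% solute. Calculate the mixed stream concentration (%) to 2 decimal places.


Mass balance on solute: F1*x1 + F2*x2 = F3*x3
F3 = F1 + F2 = 166 + 467 = 633 kg/hr
x3 = (F1*x1 + F2*x2)/F3
x3 = (166*0.83 + 467*0.58) / 633
x3 = 64.56%


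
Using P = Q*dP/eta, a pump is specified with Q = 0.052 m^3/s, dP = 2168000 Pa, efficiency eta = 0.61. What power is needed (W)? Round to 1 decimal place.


P = Q * dP / eta
P = 0.052 * 2168000 / 0.61
P = 112736.0 / 0.61
P = 184813.1 W


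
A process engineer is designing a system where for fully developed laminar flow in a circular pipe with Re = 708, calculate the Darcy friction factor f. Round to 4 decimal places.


f = 64 / Re
f = 64 / 708
f = 0.0904


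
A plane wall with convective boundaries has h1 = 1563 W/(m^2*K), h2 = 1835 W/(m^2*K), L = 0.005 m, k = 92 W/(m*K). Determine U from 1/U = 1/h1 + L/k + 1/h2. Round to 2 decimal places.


1/U = 1/h1 + L/k + 1/h2
1/U = 1/1563 + 0.005/92 + 1/1835
1/U = 0.0006397953 + 5.43478e-05 + 0.0005449591
1/U = 0.0012391022
U = 807.04 W/(m^2*K)


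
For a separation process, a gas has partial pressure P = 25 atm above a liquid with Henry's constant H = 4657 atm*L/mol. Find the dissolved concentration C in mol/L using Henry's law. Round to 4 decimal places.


C = P / H
C = 25 / 4657
C = 0.0054 mol/L


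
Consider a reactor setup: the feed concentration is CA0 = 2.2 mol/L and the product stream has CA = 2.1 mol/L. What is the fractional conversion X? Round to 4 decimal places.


X = (CA0 - CA) / CA0
X = (2.2 - 2.1) / 2.2
X = 0.1 / 2.2
X = 0.0455


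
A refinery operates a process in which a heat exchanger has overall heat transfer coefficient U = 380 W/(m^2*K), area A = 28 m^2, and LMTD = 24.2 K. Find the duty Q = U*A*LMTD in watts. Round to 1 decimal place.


Q = U * A * LMTD
Q = 380 * 28 * 24.2
Q = 257488.0 W


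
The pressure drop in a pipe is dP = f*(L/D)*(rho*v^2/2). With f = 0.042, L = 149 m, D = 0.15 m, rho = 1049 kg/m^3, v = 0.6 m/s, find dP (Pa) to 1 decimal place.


dP = f * (L/D) * (rho*v^2/2)
dP = 0.042 * (149/0.15) * (1049*0.6^2/2)
L/D = 993.33333333
rho*v^2/2 = 1049*0.36/2 = 188.82
dP = 0.042 * 993.33333333 * 188.82
dP = 7877.6 Pa


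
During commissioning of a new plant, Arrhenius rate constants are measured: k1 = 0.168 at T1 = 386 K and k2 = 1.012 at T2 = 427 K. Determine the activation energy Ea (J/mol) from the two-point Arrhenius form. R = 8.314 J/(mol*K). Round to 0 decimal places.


Ea = R * ln(k2/k1) / (1/T1 - 1/T2)
ln(k2/k1) = ln(1.012/0.168) = 1.7957199
1/T1 - 1/T2 = 1/386 - 1/427 = 0.0002487532
Ea = 8.314 * 1.7957199 / 0.0002487532
Ea = 60018 J/mol


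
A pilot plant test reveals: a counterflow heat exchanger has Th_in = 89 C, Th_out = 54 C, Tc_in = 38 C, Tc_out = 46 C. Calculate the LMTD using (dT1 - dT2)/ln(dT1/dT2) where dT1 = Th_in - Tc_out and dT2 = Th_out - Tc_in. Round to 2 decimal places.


dT1 = Th_in - Tc_out = 89 - 46 = 43
dT2 = Th_out - Tc_in = 54 - 38 = 16
LMTD = (dT1 - dT2) / ln(dT1/dT2)
LMTD = (43 - 16) / ln(43/16)
LMTD = 27.31 K


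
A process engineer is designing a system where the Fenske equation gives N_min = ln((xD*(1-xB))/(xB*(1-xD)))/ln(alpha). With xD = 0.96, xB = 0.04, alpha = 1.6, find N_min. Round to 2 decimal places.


N_min = ln((xD*(1-xB))/(xB*(1-xD))) / ln(alpha)
Numerator inside ln: 0.9216 / 0.0016 = 576.0
ln(576.0) = 6.356108
ln(alpha) = ln(1.6) = 0.470004
N_min = 6.356108 / 0.470004 = 13.52


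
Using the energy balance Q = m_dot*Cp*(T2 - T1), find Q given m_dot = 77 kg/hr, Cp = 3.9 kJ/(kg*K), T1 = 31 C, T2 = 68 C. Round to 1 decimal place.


Q = m_dot * Cp * (T2 - T1)
Q = 77 * 3.9 * (68 - 31)
Q = 77 * 3.9 * 37
Q = 11111.1 kJ/hr


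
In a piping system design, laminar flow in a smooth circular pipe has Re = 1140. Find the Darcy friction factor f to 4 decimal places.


f = 64 / Re
f = 64 / 1140
f = 0.0561


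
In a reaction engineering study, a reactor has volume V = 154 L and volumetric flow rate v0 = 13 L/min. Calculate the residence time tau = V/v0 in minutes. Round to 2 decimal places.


tau = V / v0
tau = 154 / 13
tau = 11.85 min


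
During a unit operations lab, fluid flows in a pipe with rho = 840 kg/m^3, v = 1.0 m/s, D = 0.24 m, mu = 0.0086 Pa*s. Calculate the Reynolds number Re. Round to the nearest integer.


Re = rho * v * D / mu
Re = 840 * 1.0 * 0.24 / 0.0086
Re = 201.6 / 0.0086
Re = 23442


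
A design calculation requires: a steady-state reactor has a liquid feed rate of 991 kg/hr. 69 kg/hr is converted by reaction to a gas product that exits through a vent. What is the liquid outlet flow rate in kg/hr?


Steady-state mass balance on the main outlet: F_out = F_in - F_removed
F_out = 991 - 69
F_out = 922 kg/hr


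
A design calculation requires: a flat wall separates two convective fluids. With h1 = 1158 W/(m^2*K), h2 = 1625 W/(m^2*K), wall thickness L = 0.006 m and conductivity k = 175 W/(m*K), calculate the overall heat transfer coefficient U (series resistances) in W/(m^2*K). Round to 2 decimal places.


1/U = 1/h1 + L/k + 1/h2
1/U = 1/1158 + 0.006/175 + 1/1625
1/U = 0.0008635579 + 3.42857e-05 + 0.0006153846
1/U = 0.0015132282
U = 660.84 W/(m^2*K)


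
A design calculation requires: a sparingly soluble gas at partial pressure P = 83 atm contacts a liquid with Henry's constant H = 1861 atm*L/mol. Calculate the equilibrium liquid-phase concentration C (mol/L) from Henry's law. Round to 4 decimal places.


C = P / H
C = 83 / 1861
C = 0.0446 mol/L


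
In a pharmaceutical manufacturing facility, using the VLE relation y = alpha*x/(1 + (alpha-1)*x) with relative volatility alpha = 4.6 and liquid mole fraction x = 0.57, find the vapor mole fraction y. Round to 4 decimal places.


y = alpha*x / (1 + (alpha-1)*x)
y = 4.6*0.57 / (1 + (4.6-1)*0.57)
y = 2.622 / (1 + 2.052)
y = 2.622 / 3.052
y = 0.8591


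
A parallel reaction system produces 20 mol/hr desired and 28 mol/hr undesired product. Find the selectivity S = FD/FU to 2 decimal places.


S = desired product rate / undesired product rate
S = 20 / 28
S = 0.71


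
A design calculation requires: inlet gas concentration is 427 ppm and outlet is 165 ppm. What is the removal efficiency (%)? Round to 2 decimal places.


Efficiency = (G_in - G_out) / G_in * 100%
Efficiency = (427 - 165) / 427 * 100
Efficiency = 262 / 427 * 100
Efficiency = 61.36%


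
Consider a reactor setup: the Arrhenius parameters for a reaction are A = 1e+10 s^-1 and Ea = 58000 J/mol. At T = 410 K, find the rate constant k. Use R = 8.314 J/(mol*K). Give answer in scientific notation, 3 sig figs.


k = A * exp(-Ea/(R*T))
k = 1e+10 * exp(-58000 / (8.314 * 410))
k = 1e+10 * exp(-17.015085)
k = 4.08e+02


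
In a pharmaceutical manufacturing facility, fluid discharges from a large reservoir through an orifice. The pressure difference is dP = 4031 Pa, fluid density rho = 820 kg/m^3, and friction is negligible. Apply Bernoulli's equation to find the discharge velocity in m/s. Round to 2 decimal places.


v = sqrt(2*dP/rho)
v = sqrt(2*4031/820)
v = sqrt(9.831707)
v = 3.14 m/s


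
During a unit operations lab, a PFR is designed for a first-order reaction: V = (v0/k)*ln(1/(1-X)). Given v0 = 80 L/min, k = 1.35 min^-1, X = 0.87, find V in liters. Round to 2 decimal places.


V = (v0/k) * ln(1/(1-X))
V = (80/1.35) * ln(1/(1-0.87))
V = 59.259259 * ln(7.692308)
V = 59.259259 * 2.040221
V = 120.90 L


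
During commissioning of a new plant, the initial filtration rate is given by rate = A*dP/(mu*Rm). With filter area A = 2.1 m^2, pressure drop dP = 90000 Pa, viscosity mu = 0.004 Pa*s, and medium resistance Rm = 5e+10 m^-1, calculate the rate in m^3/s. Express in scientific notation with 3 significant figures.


rate = A * dP / (mu * Rm)
rate = 2.1 * 90000 / (0.004 * 5e+10)
rate = 189000.0 / 2.000e+08
rate = 9.45e-04 m^3/s


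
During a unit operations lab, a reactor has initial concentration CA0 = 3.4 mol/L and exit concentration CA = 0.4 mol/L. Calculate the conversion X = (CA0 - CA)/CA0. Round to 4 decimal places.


X = (CA0 - CA) / CA0
X = (3.4 - 0.4) / 3.4
X = 3.0 / 3.4
X = 0.8824


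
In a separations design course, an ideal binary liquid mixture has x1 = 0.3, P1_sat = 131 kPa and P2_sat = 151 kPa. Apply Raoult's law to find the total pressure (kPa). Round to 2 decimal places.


P = x1*P1_sat + x2*P2_sat
x2 = 1 - x1 = 1 - 0.3 = 0.7
P = 0.3*131 + 0.7*151
P = 39.3 + 105.7
P = 145.00 kPa


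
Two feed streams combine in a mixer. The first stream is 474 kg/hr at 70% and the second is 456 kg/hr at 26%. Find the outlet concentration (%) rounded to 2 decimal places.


Mass balance on solute: F1*x1 + F2*x2 = F3*x3
F3 = F1 + F2 = 474 + 456 = 930 kg/hr
x3 = (F1*x1 + F2*x2)/F3
x3 = (474*0.7 + 456*0.26) / 930
x3 = 48.43%


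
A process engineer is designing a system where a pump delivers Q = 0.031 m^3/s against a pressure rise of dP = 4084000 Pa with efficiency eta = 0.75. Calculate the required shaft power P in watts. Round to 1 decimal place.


P = Q * dP / eta
P = 0.031 * 4084000 / 0.75
P = 126604.0 / 0.75
P = 168805.3 W


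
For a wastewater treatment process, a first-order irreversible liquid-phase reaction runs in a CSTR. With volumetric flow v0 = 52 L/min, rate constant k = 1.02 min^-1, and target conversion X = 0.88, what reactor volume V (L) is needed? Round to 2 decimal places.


V = v0 * X / (k * (1 - X))
V = 52 * 0.88 / (1.02 * (1 - 0.88))
V = 45.76 / (1.02 * 0.12)
V = 45.76 / 0.1224
V = 373.86 L


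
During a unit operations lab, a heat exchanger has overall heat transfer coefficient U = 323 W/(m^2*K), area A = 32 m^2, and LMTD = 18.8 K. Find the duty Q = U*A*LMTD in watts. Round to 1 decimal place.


Q = U * A * LMTD
Q = 323 * 32 * 18.8
Q = 194316.8 W


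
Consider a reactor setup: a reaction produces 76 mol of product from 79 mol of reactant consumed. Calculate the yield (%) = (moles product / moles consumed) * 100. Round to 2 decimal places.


Yield = (moles product / moles consumed) * 100%
Yield = (76 / 79) * 100
Yield = 0.962 * 100
Yield = 96.20%


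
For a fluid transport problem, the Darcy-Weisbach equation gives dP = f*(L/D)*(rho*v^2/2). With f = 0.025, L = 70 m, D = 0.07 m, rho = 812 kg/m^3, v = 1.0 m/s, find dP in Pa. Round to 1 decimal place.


dP = f * (L/D) * (rho*v^2/2)
dP = 0.025 * (70/0.07) * (812*1.0^2/2)
L/D = 1000.0
rho*v^2/2 = 812*1.0/2 = 406.0
dP = 0.025 * 1000.0 * 406.0
dP = 10150.0 Pa


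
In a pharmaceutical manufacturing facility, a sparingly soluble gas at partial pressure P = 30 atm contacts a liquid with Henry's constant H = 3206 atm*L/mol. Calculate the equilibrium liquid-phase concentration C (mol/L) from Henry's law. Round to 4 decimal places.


C = P / H
C = 30 / 3206
C = 0.0094 mol/L


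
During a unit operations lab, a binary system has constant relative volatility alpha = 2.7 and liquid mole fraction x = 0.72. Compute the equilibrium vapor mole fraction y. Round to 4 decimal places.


y = alpha*x / (1 + (alpha-1)*x)
y = 2.7*0.72 / (1 + (2.7-1)*0.72)
y = 1.944 / (1 + 1.224)
y = 1.944 / 2.224
y = 0.8741


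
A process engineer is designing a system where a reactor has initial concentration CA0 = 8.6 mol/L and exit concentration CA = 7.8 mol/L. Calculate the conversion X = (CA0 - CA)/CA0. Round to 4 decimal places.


X = (CA0 - CA) / CA0
X = (8.6 - 7.8) / 8.6
X = 0.8 / 8.6
X = 0.0930


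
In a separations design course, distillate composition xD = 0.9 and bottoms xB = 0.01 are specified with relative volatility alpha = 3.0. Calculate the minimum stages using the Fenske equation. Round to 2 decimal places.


N_min = ln((xD*(1-xB))/(xB*(1-xD))) / ln(alpha)
Numerator inside ln: 0.891 / 0.001 = 891.0
ln(891.0) = 6.792344
ln(alpha) = ln(3.0) = 1.098612
N_min = 6.792344 / 1.098612 = 6.18


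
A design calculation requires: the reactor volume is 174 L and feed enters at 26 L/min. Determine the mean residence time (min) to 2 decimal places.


tau = V / v0
tau = 174 / 26
tau = 6.69 min


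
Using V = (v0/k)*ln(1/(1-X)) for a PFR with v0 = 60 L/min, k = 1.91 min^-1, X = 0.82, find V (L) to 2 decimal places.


V = (v0/k) * ln(1/(1-X))
V = (60/1.91) * ln(1/(1-0.82))
V = 31.413613 * ln(5.555556)
V = 31.413613 * 1.714799
V = 53.87 L


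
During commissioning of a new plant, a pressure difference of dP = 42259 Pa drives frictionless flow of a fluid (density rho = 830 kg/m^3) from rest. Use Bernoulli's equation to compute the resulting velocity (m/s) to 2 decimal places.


v = sqrt(2*dP/rho)
v = sqrt(2*42259/830)
v = sqrt(101.828916)
v = 10.09 m/s


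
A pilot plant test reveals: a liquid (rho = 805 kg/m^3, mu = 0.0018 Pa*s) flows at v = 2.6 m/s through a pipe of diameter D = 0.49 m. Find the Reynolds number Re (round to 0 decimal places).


Re = rho * v * D / mu
Re = 805 * 2.6 * 0.49 / 0.0018
Re = 1025.57 / 0.0018
Re = 569761


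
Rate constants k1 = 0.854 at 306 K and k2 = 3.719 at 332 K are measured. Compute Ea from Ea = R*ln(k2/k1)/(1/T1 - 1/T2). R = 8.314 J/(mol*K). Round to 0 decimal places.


Ea = R * ln(k2/k1) / (1/T1 - 1/T2)
ln(k2/k1) = ln(3.719/0.854) = 1.4712789
1/T1 - 1/T2 = 1/306 - 1/332 = 0.000255925663
Ea = 8.314 * 1.4712789 / 0.000255925663
Ea = 47796 J/mol


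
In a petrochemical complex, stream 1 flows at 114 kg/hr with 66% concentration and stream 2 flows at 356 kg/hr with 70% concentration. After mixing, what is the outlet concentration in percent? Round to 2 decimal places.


Mass balance on solute: F1*x1 + F2*x2 = F3*x3
F3 = F1 + F2 = 114 + 356 = 470 kg/hr
x3 = (F1*x1 + F2*x2)/F3
x3 = (114*0.66 + 356*0.7) / 470
x3 = 69.03%


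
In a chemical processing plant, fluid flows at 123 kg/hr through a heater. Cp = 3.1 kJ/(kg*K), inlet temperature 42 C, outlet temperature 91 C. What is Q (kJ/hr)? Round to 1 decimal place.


Q = m_dot * Cp * (T2 - T1)
Q = 123 * 3.1 * (91 - 42)
Q = 123 * 3.1 * 49
Q = 18683.7 kJ/hr


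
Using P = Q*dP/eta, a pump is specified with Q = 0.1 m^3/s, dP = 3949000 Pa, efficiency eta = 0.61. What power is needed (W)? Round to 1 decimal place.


P = Q * dP / eta
P = 0.1 * 3949000 / 0.61
P = 394900.0 / 0.61
P = 647377.0 W


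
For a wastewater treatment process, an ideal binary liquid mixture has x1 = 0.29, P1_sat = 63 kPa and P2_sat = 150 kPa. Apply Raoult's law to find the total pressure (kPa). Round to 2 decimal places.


P = x1*P1_sat + x2*P2_sat
x2 = 1 - x1 = 1 - 0.29 = 0.71
P = 0.29*63 + 0.71*150
P = 18.27 + 106.5
P = 124.77 kPa


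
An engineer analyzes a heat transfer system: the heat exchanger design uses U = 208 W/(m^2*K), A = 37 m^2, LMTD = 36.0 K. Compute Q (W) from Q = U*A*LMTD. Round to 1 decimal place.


Q = U * A * LMTD
Q = 208 * 37 * 36.0
Q = 277056.0 W


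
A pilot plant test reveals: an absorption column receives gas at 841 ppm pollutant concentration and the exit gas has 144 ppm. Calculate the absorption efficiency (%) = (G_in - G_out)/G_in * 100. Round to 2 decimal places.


Efficiency = (G_in - G_out) / G_in * 100%
Efficiency = (841 - 144) / 841 * 100
Efficiency = 697 / 841 * 100
Efficiency = 82.88%


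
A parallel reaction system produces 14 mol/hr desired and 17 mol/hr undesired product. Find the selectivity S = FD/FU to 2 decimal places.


S = desired product rate / undesired product rate
S = 14 / 17
S = 0.82


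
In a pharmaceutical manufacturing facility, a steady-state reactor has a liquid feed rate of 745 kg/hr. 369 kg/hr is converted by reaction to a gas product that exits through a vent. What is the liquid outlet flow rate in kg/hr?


Steady-state mass balance on the main outlet: F_out = F_in - F_removed
F_out = 745 - 369
F_out = 376 kg/hr


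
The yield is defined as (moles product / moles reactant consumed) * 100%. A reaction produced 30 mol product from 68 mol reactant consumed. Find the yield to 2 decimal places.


Yield = (moles product / moles consumed) * 100%
Yield = (30 / 68) * 100
Yield = 0.4412 * 100
Yield = 44.12%


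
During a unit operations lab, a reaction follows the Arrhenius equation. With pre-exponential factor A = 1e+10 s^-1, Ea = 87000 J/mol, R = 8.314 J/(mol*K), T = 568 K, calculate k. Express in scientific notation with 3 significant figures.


k = A * exp(-Ea/(R*T))
k = 1e+10 * exp(-87000 / (8.314 * 568))
k = 1e+10 * exp(-18.423023)
k = 9.98e+01


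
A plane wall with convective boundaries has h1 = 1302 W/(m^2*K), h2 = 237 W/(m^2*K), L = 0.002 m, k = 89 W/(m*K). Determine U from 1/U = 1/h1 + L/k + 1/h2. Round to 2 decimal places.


1/U = 1/h1 + L/k + 1/h2
1/U = 1/1302 + 0.002/89 + 1/237
1/U = 0.0007680492 + 2.24719e-05 + 0.0042194093
1/U = 0.0050099304
U = 199.60 W/(m^2*K)


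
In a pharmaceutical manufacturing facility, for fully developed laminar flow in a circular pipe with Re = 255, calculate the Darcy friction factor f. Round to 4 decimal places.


f = 64 / Re
f = 64 / 255
f = 0.2510


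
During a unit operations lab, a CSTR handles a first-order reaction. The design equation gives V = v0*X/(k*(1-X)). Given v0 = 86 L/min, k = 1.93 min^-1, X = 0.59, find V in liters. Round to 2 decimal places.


V = v0 * X / (k * (1 - X))
V = 86 * 0.59 / (1.93 * (1 - 0.59))
V = 50.74 / (1.93 * 0.41)
V = 50.74 / 0.7913
V = 64.12 L


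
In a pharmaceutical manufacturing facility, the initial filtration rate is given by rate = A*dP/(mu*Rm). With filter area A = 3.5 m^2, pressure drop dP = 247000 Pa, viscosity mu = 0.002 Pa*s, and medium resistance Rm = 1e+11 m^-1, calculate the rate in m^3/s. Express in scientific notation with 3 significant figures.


rate = A * dP / (mu * Rm)
rate = 3.5 * 247000 / (0.002 * 1e+11)
rate = 864500.0 / 2.000e+08
rate = 4.32e-03 m^3/s


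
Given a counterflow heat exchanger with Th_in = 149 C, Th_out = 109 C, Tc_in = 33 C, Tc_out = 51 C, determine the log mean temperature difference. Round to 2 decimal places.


dT1 = Th_in - Tc_out = 149 - 51 = 98
dT2 = Th_out - Tc_in = 109 - 33 = 76
LMTD = (dT1 - dT2) / ln(dT1/dT2)
LMTD = (98 - 76) / ln(98/76)
LMTD = 86.53 K


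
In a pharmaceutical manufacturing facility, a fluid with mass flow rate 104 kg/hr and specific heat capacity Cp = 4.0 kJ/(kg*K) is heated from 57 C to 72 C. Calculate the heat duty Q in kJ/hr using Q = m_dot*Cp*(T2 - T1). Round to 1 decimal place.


Q = m_dot * Cp * (T2 - T1)
Q = 104 * 4.0 * (72 - 57)
Q = 104 * 4.0 * 15
Q = 6240.0 kJ/hr


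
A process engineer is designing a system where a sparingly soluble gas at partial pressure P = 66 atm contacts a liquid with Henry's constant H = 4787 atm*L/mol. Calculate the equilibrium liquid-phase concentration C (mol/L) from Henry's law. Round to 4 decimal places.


C = P / H
C = 66 / 4787
C = 0.0138 mol/L


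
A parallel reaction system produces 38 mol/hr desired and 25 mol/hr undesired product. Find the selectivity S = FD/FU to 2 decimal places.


S = desired product rate / undesired product rate
S = 38 / 25
S = 1.52


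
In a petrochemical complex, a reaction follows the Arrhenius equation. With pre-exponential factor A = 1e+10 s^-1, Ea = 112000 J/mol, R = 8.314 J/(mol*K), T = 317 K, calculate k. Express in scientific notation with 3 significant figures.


k = A * exp(-Ea/(R*T))
k = 1e+10 * exp(-112000 / (8.314 * 317))
k = 1e+10 * exp(-42.496067)
k = 3.50e-09


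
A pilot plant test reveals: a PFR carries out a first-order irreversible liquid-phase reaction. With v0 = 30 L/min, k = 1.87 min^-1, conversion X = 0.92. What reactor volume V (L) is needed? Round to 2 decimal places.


V = (v0/k) * ln(1/(1-X))
V = (30/1.87) * ln(1/(1-0.92))
V = 16.042781 * ln(12.5)
V = 16.042781 * 2.525729
V = 40.52 L


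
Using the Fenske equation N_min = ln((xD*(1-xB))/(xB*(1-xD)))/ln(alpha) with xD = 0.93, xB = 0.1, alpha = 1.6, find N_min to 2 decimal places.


N_min = ln((xD*(1-xB))/(xB*(1-xD))) / ln(alpha)
Numerator inside ln: 0.837 / 0.007 = 119.571429
ln(119.571429) = 4.783914
ln(alpha) = ln(1.6) = 0.470004
N_min = 4.783914 / 0.470004 = 10.18


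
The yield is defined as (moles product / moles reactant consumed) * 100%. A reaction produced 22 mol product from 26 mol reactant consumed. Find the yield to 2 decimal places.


Yield = (moles product / moles consumed) * 100%
Yield = (22 / 26) * 100
Yield = 0.8462 * 100
Yield = 84.62%


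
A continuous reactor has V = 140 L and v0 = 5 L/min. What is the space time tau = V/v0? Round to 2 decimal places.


tau = V / v0
tau = 140 / 5
tau = 28.00 min


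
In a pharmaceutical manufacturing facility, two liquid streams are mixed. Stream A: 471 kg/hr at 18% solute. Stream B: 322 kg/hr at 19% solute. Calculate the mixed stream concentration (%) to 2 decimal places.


Mass balance on solute: F1*x1 + F2*x2 = F3*x3
F3 = F1 + F2 = 471 + 322 = 793 kg/hr
x3 = (F1*x1 + F2*x2)/F3
x3 = (471*0.18 + 322*0.19) / 793
x3 = 18.41%


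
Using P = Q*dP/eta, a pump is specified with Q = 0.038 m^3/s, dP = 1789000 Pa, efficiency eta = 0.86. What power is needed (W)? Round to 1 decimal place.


P = Q * dP / eta
P = 0.038 * 1789000 / 0.86
P = 67982.0 / 0.86
P = 79048.8 W


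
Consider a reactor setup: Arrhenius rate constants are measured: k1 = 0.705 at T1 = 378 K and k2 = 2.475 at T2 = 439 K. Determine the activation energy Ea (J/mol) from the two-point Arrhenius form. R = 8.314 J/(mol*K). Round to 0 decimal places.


Ea = R * ln(k2/k1) / (1/T1 - 1/T2)
ln(k2/k1) = ln(2.475/0.705) = 1.2557979
1/T1 - 1/T2 = 1/378 - 1/439 = 0.000367598317
Ea = 8.314 * 1.2557979 / 0.000367598317
Ea = 28402 J/mol


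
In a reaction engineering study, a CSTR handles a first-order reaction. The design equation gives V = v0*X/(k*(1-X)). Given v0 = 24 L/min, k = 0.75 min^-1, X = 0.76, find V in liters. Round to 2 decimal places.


V = v0 * X / (k * (1 - X))
V = 24 * 0.76 / (0.75 * (1 - 0.76))
V = 18.24 / (0.75 * 0.24)
V = 18.24 / 0.18
V = 101.33 L


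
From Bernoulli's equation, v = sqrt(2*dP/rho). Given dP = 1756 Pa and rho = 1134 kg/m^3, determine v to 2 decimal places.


v = sqrt(2*dP/rho)
v = sqrt(2*1756/1134)
v = sqrt(3.097002)
v = 1.76 m/s


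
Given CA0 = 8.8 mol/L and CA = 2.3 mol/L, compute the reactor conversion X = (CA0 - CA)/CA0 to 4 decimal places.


X = (CA0 - CA) / CA0
X = (8.8 - 2.3) / 8.8
X = 6.5 / 8.8
X = 0.7386


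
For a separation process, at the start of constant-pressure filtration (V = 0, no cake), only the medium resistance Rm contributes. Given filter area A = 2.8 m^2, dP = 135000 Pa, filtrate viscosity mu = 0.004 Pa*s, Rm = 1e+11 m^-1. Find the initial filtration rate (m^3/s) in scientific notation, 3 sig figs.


rate = A * dP / (mu * Rm)
rate = 2.8 * 135000 / (0.004 * 1e+11)
rate = 378000.0 / 4.000e+08
rate = 9.45e-04 m^3/s


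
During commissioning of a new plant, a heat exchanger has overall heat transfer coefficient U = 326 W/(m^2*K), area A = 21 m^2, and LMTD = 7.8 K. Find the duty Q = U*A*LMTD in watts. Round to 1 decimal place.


Q = U * A * LMTD
Q = 326 * 21 * 7.8
Q = 53398.8 W


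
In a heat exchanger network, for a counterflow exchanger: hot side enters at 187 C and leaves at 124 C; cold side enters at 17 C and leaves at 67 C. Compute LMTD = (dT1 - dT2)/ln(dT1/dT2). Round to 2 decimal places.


dT1 = Th_in - Tc_out = 187 - 67 = 120
dT2 = Th_out - Tc_in = 124 - 17 = 107
LMTD = (dT1 - dT2) / ln(dT1/dT2)
LMTD = (120 - 107) / ln(120/107)
LMTD = 113.38 K


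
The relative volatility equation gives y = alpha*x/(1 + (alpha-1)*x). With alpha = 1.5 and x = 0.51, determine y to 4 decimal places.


y = alpha*x / (1 + (alpha-1)*x)
y = 1.5*0.51 / (1 + (1.5-1)*0.51)
y = 0.765 / (1 + 0.255)
y = 0.765 / 1.255
y = 0.6096


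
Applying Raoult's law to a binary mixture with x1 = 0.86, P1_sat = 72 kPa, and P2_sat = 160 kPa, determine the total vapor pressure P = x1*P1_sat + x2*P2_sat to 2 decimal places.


P = x1*P1_sat + x2*P2_sat
x2 = 1 - x1 = 1 - 0.86 = 0.14
P = 0.86*72 + 0.14*160
P = 61.92 + 22.4
P = 84.32 kPa


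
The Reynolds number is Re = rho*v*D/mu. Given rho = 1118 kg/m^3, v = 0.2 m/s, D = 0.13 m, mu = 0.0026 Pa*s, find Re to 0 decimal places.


Re = rho * v * D / mu
Re = 1118 * 0.2 * 0.13 / 0.0026
Re = 29.068 / 0.0026
Re = 11180


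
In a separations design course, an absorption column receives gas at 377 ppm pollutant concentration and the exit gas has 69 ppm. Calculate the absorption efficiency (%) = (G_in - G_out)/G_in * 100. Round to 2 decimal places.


Efficiency = (G_in - G_out) / G_in * 100%
Efficiency = (377 - 69) / 377 * 100
Efficiency = 308 / 377 * 100
Efficiency = 81.70%


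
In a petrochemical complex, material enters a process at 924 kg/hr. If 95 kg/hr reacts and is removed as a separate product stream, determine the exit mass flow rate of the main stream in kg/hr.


Steady-state mass balance on the main outlet: F_out = F_in - F_removed
F_out = 924 - 95
F_out = 829 kg/hr


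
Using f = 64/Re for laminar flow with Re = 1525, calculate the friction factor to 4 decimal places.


f = 64 / Re
f = 64 / 1525
f = 0.0420


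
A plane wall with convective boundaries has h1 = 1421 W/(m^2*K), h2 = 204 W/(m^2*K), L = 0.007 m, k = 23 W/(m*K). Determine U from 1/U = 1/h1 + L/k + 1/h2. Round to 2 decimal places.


1/U = 1/h1 + L/k + 1/h2
1/U = 1/1421 + 0.007/23 + 1/204
1/U = 0.0007037298 + 0.0003043478 + 0.0049019608
1/U = 0.0059100384
U = 169.20 W/(m^2*K)


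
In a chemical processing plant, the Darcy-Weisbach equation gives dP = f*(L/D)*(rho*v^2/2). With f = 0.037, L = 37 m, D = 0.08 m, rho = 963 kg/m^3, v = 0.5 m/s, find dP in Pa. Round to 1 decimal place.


dP = f * (L/D) * (rho*v^2/2)
dP = 0.037 * (37/0.08) * (963*0.5^2/2)
L/D = 462.5
rho*v^2/2 = 963*0.25/2 = 120.375
dP = 0.037 * 462.5 * 120.375
dP = 2059.9 Pa


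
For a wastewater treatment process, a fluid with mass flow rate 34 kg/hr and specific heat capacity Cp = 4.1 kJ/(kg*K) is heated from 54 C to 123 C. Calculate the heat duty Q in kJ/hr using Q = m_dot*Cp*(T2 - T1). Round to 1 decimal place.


Q = m_dot * Cp * (T2 - T1)
Q = 34 * 4.1 * (123 - 54)
Q = 34 * 4.1 * 69
Q = 9618.6 kJ/hr


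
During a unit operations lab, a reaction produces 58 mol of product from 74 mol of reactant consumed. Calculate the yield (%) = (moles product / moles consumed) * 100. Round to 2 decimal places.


Yield = (moles product / moles consumed) * 100%
Yield = (58 / 74) * 100
Yield = 0.7838 * 100
Yield = 78.38%


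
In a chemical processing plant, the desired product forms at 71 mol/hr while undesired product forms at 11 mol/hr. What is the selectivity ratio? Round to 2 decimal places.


S = desired product rate / undesired product rate
S = 71 / 11
S = 6.45


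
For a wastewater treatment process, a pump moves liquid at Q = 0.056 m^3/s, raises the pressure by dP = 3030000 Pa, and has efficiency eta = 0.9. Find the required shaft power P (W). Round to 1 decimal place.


P = Q * dP / eta
P = 0.056 * 3030000 / 0.9
P = 169680.0 / 0.9
P = 188533.3 W


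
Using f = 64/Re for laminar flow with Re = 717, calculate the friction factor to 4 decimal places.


f = 64 / Re
f = 64 / 717
f = 0.0893


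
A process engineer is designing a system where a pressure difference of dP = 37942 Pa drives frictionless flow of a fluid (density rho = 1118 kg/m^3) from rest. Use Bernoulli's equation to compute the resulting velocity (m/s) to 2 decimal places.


v = sqrt(2*dP/rho)
v = sqrt(2*37942/1118)
v = sqrt(67.874776)
v = 8.24 m/s


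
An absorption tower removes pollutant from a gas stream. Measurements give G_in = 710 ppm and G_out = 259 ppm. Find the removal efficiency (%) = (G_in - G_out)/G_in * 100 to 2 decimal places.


Efficiency = (G_in - G_out) / G_in * 100%
Efficiency = (710 - 259) / 710 * 100
Efficiency = 451 / 710 * 100
Efficiency = 63.52%


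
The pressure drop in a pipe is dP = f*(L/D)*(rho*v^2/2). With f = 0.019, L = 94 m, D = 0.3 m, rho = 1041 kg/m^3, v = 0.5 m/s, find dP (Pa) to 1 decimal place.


dP = f * (L/D) * (rho*v^2/2)
dP = 0.019 * (94/0.3) * (1041*0.5^2/2)
L/D = 313.33333333
rho*v^2/2 = 1041*0.25/2 = 130.125
dP = 0.019 * 313.33333333 * 130.125
dP = 774.7 Pa


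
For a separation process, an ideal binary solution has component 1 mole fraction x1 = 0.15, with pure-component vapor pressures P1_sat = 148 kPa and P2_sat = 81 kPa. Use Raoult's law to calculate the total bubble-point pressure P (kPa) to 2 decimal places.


P = x1*P1_sat + x2*P2_sat
x2 = 1 - x1 = 1 - 0.15 = 0.85
P = 0.15*148 + 0.85*81
P = 22.2 + 68.85
P = 91.05 kPa


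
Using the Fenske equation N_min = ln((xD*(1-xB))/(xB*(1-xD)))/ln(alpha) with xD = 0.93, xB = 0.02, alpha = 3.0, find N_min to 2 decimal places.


N_min = ln((xD*(1-xB))/(xB*(1-xD))) / ln(alpha)
Numerator inside ln: 0.9114 / 0.0014 = 651.0
ln(651.0) = 6.47851
ln(alpha) = ln(3.0) = 1.098612
N_min = 6.47851 / 1.098612 = 5.90


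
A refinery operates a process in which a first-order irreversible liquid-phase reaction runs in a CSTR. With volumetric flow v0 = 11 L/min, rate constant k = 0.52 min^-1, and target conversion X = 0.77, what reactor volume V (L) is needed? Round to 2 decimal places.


V = v0 * X / (k * (1 - X))
V = 11 * 0.77 / (0.52 * (1 - 0.77))
V = 8.47 / (0.52 * 0.23)
V = 8.47 / 0.1196
V = 70.82 L


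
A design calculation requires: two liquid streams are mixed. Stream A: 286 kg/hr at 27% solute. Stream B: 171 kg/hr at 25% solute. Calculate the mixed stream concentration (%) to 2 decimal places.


Mass balance on solute: F1*x1 + F2*x2 = F3*x3
F3 = F1 + F2 = 286 + 171 = 457 kg/hr
x3 = (F1*x1 + F2*x2)/F3
x3 = (286*0.27 + 171*0.25) / 457
x3 = 26.25%


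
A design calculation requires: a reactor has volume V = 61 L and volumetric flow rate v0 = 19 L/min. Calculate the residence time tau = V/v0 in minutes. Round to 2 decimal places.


tau = V / v0
tau = 61 / 19
tau = 3.21 min


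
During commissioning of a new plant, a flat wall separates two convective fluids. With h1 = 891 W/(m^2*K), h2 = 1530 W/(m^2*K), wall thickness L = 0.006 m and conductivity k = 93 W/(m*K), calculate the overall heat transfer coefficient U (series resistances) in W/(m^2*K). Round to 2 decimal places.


1/U = 1/h1 + L/k + 1/h2
1/U = 1/891 + 0.006/93 + 1/1530
1/U = 0.0011223345 + 6.45161e-05 + 0.0006535948
1/U = 0.0018404454
U = 543.35 W/(m^2*K)


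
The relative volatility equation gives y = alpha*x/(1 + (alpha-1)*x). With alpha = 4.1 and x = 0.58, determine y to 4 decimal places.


y = alpha*x / (1 + (alpha-1)*x)
y = 4.1*0.58 / (1 + (4.1-1)*0.58)
y = 2.378 / (1 + 1.798)
y = 2.378 / 2.798
y = 0.8499


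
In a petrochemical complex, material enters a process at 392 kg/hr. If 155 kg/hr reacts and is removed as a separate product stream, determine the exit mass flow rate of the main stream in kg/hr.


Steady-state mass balance on the main outlet: F_out = F_in - F_removed
F_out = 392 - 155
F_out = 237 kg/hr


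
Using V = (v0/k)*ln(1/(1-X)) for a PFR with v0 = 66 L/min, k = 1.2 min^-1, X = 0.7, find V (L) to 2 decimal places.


V = (v0/k) * ln(1/(1-X))
V = (66/1.2) * ln(1/(1-0.7))
V = 55.0 * ln(3.333333)
V = 55.0 * 1.203973
V = 66.22 L


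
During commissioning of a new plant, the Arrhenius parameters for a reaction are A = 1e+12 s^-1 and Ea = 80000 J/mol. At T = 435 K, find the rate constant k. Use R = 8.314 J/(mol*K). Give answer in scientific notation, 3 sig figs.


k = A * exp(-Ea/(R*T))
k = 1e+12 * exp(-80000 / (8.314 * 435))
k = 1e+12 * exp(-22.120285)
k = 2.47e+02


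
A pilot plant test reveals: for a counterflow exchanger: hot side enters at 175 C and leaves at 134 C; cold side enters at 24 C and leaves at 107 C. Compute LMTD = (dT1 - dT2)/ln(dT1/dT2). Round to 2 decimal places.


dT1 = Th_in - Tc_out = 175 - 107 = 68
dT2 = Th_out - Tc_in = 134 - 24 = 110
LMTD = (dT1 - dT2) / ln(dT1/dT2)
LMTD = (68 - 110) / ln(68/110)
LMTD = 87.32 K


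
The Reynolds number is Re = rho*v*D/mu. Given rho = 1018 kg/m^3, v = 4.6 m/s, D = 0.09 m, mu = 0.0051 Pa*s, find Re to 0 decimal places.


Re = rho * v * D / mu
Re = 1018 * 4.6 * 0.09 / 0.0051
Re = 421.452 / 0.0051
Re = 82638


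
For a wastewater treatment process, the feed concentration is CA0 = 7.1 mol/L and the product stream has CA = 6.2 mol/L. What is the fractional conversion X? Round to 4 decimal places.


X = (CA0 - CA) / CA0
X = (7.1 - 6.2) / 7.1
X = 0.9 / 7.1
X = 0.1268


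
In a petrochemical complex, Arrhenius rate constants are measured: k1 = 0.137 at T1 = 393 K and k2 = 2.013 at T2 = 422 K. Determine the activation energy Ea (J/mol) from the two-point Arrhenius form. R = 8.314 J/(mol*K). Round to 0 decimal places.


Ea = R * ln(k2/k1) / (1/T1 - 1/T2)
ln(k2/k1) = ln(2.013/0.137) = 2.6874005
1/T1 - 1/T2 = 1/393 - 1/422 = 0.000174861016
Ea = 8.314 * 2.6874005 / 0.000174861016
Ea = 127776 J/mol


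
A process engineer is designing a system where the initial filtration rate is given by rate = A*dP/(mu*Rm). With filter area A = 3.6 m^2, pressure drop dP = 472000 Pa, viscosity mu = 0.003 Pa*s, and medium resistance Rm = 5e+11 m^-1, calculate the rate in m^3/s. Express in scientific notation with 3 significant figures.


rate = A * dP / (mu * Rm)
rate = 3.6 * 472000 / (0.003 * 5e+11)
rate = 1699200.0 / 1.500e+09
rate = 1.13e-03 m^3/s


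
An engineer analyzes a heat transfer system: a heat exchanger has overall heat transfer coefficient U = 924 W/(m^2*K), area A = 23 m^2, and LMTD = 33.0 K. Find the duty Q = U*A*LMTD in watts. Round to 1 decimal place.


Q = U * A * LMTD
Q = 924 * 23 * 33.0
Q = 701316.0 W


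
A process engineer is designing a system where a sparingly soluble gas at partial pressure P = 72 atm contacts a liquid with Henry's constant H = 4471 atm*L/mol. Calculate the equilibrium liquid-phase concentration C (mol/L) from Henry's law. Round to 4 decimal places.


C = P / H
C = 72 / 4471
C = 0.0161 mol/L


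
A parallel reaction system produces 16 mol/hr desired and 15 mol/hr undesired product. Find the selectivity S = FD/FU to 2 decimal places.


S = desired product rate / undesired product rate
S = 16 / 15
S = 1.07


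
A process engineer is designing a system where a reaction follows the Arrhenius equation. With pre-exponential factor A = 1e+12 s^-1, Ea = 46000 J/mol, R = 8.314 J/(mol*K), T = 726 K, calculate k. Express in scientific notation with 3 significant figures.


k = A * exp(-Ea/(R*T))
k = 1e+12 * exp(-46000 / (8.314 * 726))
k = 1e+12 * exp(-7.620986)
k = 4.90e+08


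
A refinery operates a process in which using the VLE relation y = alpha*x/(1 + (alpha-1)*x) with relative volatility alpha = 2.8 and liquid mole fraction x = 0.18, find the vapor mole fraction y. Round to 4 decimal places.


y = alpha*x / (1 + (alpha-1)*x)
y = 2.8*0.18 / (1 + (2.8-1)*0.18)
y = 0.504 / (1 + 0.324)
y = 0.504 / 1.324
y = 0.3807


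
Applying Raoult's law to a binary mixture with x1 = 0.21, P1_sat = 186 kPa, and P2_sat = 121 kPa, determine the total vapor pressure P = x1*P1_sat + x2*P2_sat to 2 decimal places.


P = x1*P1_sat + x2*P2_sat
x2 = 1 - x1 = 1 - 0.21 = 0.79
P = 0.21*186 + 0.79*121
P = 39.06 + 95.59
P = 134.65 kPa
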